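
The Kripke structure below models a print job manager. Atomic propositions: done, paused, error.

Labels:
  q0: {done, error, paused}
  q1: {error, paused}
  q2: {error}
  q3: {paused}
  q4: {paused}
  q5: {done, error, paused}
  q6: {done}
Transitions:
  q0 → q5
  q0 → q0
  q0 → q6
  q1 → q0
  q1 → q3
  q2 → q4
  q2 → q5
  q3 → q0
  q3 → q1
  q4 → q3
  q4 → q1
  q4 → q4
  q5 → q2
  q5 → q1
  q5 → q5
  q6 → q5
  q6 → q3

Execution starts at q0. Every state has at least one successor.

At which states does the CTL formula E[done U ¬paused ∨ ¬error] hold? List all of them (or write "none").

{q0, q2, q3, q4, q5, q6}

States satisfying done: {q0, q5, q6}.
States satisfying ¬paused ∨ ¬error: {q2, q3, q4, q6}.
States satisfying E[done U ¬paused ∨ ¬error]: {q0, q2, q3, q4, q5, q6}.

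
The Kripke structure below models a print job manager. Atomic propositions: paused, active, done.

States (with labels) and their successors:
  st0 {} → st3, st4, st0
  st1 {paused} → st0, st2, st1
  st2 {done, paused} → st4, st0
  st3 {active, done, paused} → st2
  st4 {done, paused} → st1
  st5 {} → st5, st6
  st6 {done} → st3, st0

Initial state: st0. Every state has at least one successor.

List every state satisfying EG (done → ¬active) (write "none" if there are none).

States satisfying done → ¬active: {st0, st1, st2, st4, st5, st6}.
States satisfying EG (done → ¬active): {st0, st1, st2, st4, st5, st6}.

{st0, st1, st2, st4, st5, st6}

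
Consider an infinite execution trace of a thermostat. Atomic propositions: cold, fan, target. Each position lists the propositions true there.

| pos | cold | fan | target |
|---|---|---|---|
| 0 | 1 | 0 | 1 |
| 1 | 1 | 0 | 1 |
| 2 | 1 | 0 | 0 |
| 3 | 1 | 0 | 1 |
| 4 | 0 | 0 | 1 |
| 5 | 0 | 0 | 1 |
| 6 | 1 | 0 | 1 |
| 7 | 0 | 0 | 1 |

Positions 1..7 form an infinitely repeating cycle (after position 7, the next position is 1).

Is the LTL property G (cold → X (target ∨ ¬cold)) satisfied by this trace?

cold → X (target ∨ ¬cold) must hold at every position from 0 onward. It fails at position 1, so G (cold → X (target ∨ ¬cold)) is false.
Positions where cold holds: 0, 1, 2, 3, 6.
Check X (target ∨ ¬cold) at each: 0→ok, 1→fails, 2→ok, 3→ok, 6→ok.

No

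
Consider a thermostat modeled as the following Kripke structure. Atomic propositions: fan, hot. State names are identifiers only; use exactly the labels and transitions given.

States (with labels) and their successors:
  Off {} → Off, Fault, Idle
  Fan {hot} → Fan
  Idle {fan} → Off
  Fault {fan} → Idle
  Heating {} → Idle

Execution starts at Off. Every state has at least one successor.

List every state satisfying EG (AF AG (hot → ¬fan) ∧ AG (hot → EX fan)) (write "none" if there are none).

{Off, Idle, Fault, Heating}

States satisfying AF AG (hot → ¬fan) ∧ AG (hot → EX fan): {Off, Idle, Fault, Heating}.
States satisfying EG (AF AG (hot → ¬fan) ∧ AG (hot → EX fan)): {Off, Idle, Fault, Heating}.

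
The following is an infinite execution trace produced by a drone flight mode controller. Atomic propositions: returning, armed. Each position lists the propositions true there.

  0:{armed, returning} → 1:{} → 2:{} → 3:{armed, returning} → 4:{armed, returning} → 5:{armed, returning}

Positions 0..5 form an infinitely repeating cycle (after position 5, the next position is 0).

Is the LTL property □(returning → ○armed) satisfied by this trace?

returning → ○armed must hold at every position from 0 onward. It fails at position 0, so □(returning → ○armed) is false.
Positions where returning holds: 0, 3, 4, 5.
Check ○armed at each: 0→fails, 3→ok, 4→ok, 5→ok.

Violated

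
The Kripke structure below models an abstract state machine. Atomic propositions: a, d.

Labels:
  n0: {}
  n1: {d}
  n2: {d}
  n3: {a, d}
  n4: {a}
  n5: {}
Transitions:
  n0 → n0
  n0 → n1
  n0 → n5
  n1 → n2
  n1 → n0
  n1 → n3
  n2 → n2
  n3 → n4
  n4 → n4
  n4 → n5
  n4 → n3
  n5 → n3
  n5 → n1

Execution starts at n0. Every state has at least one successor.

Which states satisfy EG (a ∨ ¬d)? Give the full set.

{n0, n3, n4, n5}

States satisfying a ∨ ¬d: {n0, n3, n4, n5}.
States satisfying EG (a ∨ ¬d): {n0, n3, n4, n5}.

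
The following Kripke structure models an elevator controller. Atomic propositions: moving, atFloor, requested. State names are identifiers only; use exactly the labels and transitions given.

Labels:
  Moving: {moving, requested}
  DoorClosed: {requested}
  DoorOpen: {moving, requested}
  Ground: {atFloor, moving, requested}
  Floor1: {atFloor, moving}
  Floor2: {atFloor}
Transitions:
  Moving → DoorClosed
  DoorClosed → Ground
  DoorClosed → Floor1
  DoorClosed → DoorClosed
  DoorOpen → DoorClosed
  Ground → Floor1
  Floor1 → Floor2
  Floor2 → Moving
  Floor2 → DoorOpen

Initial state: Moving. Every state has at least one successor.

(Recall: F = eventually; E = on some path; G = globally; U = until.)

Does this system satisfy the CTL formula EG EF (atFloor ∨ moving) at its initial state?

Yes

States satisfying EF (atFloor ∨ moving): {Moving, DoorClosed, DoorOpen, Ground, Floor1, Floor2}.
States satisfying EG EF (atFloor ∨ moving): {Moving, DoorClosed, DoorOpen, Ground, Floor1, Floor2}.
Moving ∈ Sat(EG EF (atFloor ∨ moving)).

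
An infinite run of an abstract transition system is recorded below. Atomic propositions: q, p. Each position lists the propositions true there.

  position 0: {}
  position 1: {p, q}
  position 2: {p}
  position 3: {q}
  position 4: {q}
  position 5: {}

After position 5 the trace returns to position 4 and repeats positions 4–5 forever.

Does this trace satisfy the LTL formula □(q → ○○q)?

q → ○○q must hold at every position from 0 onward. It fails at position 3, so □(q → ○○q) is false.
Positions where q holds: 1, 3, 4.
Check ○○q at each: 1→ok, 3→fails, 4→ok.

No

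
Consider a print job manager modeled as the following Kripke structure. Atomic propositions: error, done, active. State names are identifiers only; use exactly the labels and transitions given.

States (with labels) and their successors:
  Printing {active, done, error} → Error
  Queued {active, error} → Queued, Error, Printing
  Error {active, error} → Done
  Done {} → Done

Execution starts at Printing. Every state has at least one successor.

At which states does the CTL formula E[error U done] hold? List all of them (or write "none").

States satisfying error: {Printing, Queued, Error}.
States satisfying done: {Printing}.
States satisfying E[error U done]: {Printing, Queued}.

{Printing, Queued}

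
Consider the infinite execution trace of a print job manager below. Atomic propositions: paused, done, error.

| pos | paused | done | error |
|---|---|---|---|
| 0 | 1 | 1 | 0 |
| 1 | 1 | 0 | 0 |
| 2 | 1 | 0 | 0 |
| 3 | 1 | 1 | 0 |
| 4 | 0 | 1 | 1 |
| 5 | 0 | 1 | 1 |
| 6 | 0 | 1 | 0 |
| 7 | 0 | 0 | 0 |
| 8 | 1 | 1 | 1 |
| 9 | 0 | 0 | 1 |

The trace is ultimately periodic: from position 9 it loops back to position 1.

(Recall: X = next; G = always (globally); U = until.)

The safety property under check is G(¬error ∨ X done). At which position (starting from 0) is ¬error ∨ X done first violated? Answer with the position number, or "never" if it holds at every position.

8

Check ¬error ∨ X done at each position in order: 0 ✓, 1 ✓, 2 ✓, 3 ✓, 4 ✓, 5 ✓, 6 ✓, 7 ✓.
At position 8 the labels are {done, error, paused} and the next position 9 has {error}, so ¬error ∨ X done is false there. This is the first violation.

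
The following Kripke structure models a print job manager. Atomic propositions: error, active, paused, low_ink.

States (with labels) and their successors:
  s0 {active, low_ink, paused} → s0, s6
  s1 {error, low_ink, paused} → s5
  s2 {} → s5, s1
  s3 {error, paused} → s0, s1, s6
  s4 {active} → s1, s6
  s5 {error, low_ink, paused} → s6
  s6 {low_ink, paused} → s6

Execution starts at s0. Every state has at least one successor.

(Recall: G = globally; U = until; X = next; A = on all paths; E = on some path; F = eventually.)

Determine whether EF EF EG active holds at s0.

Satisfied

States satisfying EF EG active: {s0, s3}.
States satisfying EF EF EG active: {s0, s3}.
Some path from s0 reaches a state where EF EG active holds.
s0 ∈ Sat(EF EF EG active).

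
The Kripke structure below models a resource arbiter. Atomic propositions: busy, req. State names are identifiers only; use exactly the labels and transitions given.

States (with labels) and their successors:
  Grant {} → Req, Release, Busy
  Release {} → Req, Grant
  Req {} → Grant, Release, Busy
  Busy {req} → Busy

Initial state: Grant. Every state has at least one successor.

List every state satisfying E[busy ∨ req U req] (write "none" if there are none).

{Busy}

States satisfying busy ∨ req: {Busy}.
States satisfying req: {Busy}.
States satisfying E[busy ∨ req U req]: {Busy}.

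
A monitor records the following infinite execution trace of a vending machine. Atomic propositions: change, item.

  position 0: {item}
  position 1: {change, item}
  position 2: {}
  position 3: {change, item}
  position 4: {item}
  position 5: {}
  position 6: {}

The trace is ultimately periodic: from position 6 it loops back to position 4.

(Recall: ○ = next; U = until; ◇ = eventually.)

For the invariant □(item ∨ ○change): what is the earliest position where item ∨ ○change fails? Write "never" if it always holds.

Check item ∨ ○change at each position in order: 0 ✓, 1 ✓, 2 ✓, 3 ✓, 4 ✓.
At position 5 the labels are {} and the next position 6 has {}, so item ∨ ○change is false there. This is the first violation.

5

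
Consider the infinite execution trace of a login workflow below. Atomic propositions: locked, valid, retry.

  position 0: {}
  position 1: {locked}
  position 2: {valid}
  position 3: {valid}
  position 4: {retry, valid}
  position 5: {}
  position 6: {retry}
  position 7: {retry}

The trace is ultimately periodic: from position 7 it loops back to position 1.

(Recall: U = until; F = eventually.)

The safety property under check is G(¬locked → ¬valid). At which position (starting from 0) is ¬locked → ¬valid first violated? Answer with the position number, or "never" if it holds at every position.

Check ¬locked → ¬valid at each position in order: 0 ✓, 1 ✓.
At position 2 the labels are {valid}, so ¬locked → ¬valid is false there. This is the first violation.

2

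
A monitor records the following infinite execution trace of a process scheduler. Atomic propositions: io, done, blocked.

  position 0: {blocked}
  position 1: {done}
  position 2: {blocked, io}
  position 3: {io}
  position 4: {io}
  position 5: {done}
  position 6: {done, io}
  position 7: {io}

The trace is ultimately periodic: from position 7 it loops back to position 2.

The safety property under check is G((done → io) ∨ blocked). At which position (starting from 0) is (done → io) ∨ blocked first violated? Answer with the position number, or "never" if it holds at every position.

1

Check (done → io) ∨ blocked at each position in order: 0 ✓.
At position 1 the labels are {done}, so (done → io) ∨ blocked is false there. This is the first violation.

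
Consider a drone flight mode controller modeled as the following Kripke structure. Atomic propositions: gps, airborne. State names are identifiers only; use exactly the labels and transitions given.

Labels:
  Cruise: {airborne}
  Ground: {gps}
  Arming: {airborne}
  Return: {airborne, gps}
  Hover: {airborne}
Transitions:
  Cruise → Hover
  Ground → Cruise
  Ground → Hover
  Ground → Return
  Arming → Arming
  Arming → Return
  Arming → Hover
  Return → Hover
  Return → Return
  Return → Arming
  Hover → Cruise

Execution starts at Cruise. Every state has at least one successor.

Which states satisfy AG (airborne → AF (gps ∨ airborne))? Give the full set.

States satisfying airborne → AF (gps ∨ airborne): {Cruise, Ground, Arming, Return, Hover}.
States satisfying AG (airborne → AF (gps ∨ airborne)): {Cruise, Ground, Arming, Return, Hover}.

{Cruise, Ground, Arming, Return, Hover}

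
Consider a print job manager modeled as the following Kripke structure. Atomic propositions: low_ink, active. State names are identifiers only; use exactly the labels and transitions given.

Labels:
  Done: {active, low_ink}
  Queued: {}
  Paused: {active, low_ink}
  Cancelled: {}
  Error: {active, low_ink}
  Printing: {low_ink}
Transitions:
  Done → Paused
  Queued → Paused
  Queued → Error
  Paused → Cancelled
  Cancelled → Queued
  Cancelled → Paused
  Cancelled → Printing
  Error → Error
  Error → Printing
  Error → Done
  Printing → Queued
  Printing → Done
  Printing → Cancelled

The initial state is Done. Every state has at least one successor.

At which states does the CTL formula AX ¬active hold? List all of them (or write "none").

{Paused}

States satisfying ¬active: {Queued, Cancelled, Printing}.
States satisfying AX ¬active: {Paused}.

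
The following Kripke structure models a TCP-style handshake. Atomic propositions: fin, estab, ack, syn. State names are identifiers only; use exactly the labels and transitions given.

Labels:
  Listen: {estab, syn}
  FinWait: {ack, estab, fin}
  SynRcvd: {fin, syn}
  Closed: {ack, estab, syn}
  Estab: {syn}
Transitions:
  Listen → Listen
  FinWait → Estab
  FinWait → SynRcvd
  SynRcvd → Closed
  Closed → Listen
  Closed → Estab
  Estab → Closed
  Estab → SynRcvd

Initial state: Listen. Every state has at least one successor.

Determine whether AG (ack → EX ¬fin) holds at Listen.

States satisfying ack → EX ¬fin: {Listen, FinWait, SynRcvd, Closed, Estab}.
States satisfying AG (ack → EX ¬fin): {Listen, FinWait, SynRcvd, Closed, Estab}.
Every state reachable from Listen satisfies ack → EX ¬fin.
Listen ∈ Sat(AG (ack → EX ¬fin)).

Yes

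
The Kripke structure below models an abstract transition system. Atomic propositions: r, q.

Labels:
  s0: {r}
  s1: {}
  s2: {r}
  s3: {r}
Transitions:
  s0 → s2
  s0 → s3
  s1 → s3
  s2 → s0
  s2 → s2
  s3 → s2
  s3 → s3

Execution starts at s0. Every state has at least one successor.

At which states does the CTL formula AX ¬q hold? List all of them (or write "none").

{s0, s1, s2, s3}

States satisfying ¬q: {s0, s1, s2, s3}.
States satisfying AX ¬q: {s0, s1, s2, s3}.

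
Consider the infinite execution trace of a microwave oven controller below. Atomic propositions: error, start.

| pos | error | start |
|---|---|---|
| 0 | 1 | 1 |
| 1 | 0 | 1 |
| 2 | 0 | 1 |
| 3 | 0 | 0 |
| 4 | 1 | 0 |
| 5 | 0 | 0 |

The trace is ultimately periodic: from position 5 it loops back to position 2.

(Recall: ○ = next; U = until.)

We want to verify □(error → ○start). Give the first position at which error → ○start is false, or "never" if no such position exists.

4

Check error → ○start at each position in order: 0 ✓, 1 ✓, 2 ✓, 3 ✓.
At position 4 the labels are {error} and the next position 5 has {}, so error → ○start is false there. This is the first violation.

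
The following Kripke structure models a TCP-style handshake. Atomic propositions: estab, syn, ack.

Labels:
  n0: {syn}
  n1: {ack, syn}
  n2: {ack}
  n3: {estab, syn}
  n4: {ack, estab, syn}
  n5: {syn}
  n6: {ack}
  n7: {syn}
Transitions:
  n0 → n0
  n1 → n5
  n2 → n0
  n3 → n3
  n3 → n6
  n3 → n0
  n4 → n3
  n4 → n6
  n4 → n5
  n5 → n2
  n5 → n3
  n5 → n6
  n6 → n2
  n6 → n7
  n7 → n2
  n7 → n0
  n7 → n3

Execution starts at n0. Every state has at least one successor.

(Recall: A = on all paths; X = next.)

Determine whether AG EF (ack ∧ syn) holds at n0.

Violated

States satisfying EF (ack ∧ syn): {n1, n4}.
States satisfying AG EF (ack ∧ syn): ∅.
n0 is reachable from n0 and violates EF (ack ∧ syn), so AG fails at n0.
n0 ∉ Sat(AG EF (ack ∧ syn)).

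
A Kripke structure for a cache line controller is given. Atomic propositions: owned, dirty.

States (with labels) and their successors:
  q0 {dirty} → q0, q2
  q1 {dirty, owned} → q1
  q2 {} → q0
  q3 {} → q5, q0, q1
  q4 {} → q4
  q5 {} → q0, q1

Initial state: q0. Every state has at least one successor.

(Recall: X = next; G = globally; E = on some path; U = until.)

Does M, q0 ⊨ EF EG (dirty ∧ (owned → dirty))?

States satisfying EG (dirty ∧ (owned → dirty)): {q0, q1}.
States satisfying EF EG (dirty ∧ (owned → dirty)): {q0, q1, q2, q3, q5}.
Some path from q0 reaches a state where EG (dirty ∧ (owned → dirty)) holds.
q0 ∈ Sat(EF EG (dirty ∧ (owned → dirty))).

Holds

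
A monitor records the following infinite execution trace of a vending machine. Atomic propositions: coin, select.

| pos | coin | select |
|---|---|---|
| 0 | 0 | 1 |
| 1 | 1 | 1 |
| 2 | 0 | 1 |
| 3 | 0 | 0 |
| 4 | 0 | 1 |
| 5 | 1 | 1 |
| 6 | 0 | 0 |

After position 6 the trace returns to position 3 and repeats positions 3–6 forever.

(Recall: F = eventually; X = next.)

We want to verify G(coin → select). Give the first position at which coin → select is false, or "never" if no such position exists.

never

coin → select holds at every position 0..6, and those are all the positions the trace ever visits, so the invariant G(coin → select) is never violated.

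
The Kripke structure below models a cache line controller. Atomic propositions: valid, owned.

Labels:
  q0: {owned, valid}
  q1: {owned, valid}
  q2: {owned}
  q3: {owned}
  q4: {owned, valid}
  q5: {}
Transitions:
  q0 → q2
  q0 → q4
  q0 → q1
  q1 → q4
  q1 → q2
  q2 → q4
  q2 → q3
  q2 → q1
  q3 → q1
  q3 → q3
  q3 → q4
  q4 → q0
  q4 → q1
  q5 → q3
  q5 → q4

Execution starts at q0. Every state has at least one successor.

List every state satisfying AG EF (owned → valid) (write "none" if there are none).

{q0, q1, q2, q3, q4, q5}

States satisfying EF (owned → valid): {q0, q1, q2, q3, q4, q5}.
States satisfying AG EF (owned → valid): {q0, q1, q2, q3, q4, q5}.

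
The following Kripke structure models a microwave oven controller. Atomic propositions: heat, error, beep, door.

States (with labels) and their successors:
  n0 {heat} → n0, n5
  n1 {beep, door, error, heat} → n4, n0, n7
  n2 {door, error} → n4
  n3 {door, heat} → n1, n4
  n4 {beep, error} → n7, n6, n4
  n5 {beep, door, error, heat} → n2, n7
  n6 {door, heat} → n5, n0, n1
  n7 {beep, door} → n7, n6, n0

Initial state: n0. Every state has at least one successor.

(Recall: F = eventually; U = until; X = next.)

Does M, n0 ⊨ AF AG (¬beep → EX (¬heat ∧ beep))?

Violated

States satisfying AG (¬beep → EX (¬heat ∧ beep)): ∅.
States satisfying AF AG (¬beep → EX (¬heat ∧ beep)): ∅.
There is a path from n0 along which AG (¬beep → EX (¬heat ∧ beep)) never holds.
n0 ∉ Sat(AF AG (¬beep → EX (¬heat ∧ beep))).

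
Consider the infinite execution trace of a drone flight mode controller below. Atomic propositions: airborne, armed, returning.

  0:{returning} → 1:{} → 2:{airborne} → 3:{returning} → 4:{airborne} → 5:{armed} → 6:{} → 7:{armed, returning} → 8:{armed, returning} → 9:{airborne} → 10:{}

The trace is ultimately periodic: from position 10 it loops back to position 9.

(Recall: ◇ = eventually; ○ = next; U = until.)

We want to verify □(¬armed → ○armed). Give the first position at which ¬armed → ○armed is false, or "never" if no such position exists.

0

At position 0 the labels are {returning} and the next position 1 has {}, so ¬armed → ○armed is false there. This is the first violation.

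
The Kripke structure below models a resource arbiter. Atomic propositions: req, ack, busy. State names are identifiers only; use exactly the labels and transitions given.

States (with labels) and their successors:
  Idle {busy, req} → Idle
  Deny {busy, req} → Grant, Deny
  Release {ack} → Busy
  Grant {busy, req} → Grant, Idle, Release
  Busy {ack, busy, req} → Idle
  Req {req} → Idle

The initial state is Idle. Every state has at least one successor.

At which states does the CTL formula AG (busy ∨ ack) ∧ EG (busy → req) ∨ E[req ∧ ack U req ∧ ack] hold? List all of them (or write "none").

States satisfying busy ∨ ack: {Idle, Deny, Release, Grant, Busy}.
States satisfying AG (busy ∨ ack): {Idle, Deny, Release, Grant, Busy}.
States satisfying busy → req: {Idle, Deny, Release, Grant, Busy, Req}.
States satisfying EG (busy → req): {Idle, Deny, Release, Grant, Busy, Req}.
States satisfying AG (busy ∨ ack) ∧ EG (busy → req): {Idle, Deny, Release, Grant, Busy}.
States satisfying req ∧ ack: {Busy}.
States satisfying E[req ∧ ack U req ∧ ack]: {Busy}.
States satisfying AG (busy ∨ ack) ∧ EG (busy → req) ∨ E[req ∧ ack U req ∧ ack]: {Idle, Deny, Release, Grant, Busy}.

{Idle, Deny, Release, Grant, Busy}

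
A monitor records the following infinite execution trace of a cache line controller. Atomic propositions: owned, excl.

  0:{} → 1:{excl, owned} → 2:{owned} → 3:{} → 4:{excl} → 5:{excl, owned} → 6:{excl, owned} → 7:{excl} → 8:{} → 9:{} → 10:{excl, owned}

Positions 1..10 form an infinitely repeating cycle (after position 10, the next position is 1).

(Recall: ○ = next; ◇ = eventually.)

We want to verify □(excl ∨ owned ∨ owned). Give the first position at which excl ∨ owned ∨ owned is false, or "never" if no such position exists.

0

At position 0 the labels are {}, so excl ∨ owned ∨ owned is false there. This is the first violation.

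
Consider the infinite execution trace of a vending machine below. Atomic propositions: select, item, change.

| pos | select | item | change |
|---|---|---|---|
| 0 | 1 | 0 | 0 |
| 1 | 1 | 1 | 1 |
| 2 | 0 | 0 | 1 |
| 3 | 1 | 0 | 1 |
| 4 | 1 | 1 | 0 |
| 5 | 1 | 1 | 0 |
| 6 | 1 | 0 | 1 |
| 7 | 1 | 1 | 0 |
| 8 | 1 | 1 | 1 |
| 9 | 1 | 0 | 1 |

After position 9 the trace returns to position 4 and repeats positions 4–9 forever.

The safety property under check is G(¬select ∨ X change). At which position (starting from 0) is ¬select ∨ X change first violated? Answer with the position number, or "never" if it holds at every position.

3

Check ¬select ∨ X change at each position in order: 0 ✓, 1 ✓, 2 ✓.
At position 3 the labels are {change, select} and the next position 4 has {item, select}, so ¬select ∨ X change is false there. This is the first violation.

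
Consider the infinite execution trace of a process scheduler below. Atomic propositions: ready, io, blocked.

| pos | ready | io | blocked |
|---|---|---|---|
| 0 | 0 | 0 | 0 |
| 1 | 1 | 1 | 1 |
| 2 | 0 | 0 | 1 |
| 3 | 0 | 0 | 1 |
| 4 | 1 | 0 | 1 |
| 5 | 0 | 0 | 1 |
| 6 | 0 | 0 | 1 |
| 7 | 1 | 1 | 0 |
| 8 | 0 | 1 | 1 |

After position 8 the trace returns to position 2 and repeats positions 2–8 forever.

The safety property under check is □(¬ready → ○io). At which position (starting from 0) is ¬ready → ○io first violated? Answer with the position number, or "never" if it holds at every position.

2

Check ¬ready → ○io at each position in order: 0 ✓, 1 ✓.
At position 2 the labels are {blocked} and the next position 3 has {blocked}, so ¬ready → ○io is false there. This is the first violation.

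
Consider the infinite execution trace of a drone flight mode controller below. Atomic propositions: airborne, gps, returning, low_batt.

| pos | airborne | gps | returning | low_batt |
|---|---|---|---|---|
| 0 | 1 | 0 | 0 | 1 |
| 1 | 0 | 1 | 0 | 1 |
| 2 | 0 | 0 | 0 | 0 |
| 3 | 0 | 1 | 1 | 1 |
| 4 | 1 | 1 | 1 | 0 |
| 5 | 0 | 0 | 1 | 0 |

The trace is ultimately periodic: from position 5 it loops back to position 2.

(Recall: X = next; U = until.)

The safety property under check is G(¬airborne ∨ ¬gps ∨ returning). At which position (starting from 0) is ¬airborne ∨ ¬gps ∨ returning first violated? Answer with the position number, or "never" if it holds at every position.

never

¬airborne ∨ ¬gps ∨ returning holds at every position 0..5, and those are all the positions the trace ever visits, so the invariant G(¬airborne ∨ ¬gps ∨ returning) is never violated.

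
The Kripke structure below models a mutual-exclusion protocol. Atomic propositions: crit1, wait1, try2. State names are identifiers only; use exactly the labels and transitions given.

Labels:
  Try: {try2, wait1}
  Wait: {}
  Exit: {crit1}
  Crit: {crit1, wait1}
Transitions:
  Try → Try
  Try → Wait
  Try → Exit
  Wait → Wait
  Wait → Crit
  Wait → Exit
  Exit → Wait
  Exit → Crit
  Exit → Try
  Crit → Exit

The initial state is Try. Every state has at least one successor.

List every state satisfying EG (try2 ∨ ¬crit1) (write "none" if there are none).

{Try, Wait}

States satisfying try2 ∨ ¬crit1: {Try, Wait}.
States satisfying EG (try2 ∨ ¬crit1): {Try, Wait}.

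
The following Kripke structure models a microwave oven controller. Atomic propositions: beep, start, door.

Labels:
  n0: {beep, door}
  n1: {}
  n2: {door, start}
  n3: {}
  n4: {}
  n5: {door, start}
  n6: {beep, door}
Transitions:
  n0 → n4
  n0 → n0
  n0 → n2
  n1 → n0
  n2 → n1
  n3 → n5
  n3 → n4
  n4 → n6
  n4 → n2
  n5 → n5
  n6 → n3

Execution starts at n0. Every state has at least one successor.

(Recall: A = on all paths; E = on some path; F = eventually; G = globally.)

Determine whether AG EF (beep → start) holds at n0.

States satisfying EF (beep → start): {n0, n1, n2, n3, n4, n5, n6}.
States satisfying AG EF (beep → start): {n0, n1, n2, n3, n4, n5, n6}.
Every state reachable from n0 satisfies EF (beep → start).
n0 ∈ Sat(AG EF (beep → start)).

Yes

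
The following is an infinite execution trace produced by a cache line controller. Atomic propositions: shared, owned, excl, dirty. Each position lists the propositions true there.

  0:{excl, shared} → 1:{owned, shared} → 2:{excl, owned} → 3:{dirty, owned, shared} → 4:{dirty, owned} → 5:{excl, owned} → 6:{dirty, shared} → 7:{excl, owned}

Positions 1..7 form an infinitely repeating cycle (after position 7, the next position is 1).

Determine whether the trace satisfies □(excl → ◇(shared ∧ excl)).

No

excl → ◇(shared ∧ excl) must hold at every position from 0 onward. It fails at position 2, so □(excl → ◇(shared ∧ excl)) is false.
Positions where excl holds: 0, 2, 5, 7.
Check ◇(shared ∧ excl) at each: 0→ok, 2→fails, 5→fails, 7→fails.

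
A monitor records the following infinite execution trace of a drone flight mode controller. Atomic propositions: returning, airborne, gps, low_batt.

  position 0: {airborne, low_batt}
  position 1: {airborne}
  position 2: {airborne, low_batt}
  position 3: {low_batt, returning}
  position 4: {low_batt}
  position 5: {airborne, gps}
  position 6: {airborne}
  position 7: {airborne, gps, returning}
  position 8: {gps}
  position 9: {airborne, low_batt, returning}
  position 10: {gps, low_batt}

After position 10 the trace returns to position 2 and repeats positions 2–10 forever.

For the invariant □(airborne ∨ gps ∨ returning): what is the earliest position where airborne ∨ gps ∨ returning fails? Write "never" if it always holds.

Check airborne ∨ gps ∨ returning at each position in order: 0 ✓, 1 ✓, 2 ✓, 3 ✓.
At position 4 the labels are {low_batt}, so airborne ∨ gps ∨ returning is false there. This is the first violation.

4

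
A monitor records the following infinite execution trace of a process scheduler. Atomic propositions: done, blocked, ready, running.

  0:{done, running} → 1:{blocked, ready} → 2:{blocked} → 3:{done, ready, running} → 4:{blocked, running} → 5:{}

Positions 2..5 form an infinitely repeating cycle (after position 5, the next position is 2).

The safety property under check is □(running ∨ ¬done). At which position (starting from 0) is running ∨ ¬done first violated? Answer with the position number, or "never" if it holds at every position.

never

running ∨ ¬done holds at every position 0..5, and those are all the positions the trace ever visits, so the invariant □(running ∨ ¬done) is never violated.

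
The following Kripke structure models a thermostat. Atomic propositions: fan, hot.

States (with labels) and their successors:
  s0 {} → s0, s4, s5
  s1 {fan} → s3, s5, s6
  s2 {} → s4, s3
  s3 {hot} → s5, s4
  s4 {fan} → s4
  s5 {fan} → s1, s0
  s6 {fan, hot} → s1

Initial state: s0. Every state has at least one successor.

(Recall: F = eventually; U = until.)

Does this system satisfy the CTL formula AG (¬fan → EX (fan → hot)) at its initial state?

States satisfying ¬fan → EX (fan → hot): {s0, s1, s2, s4, s5, s6}.
States satisfying AG (¬fan → EX (fan → hot)): {s4}.
s3 is reachable from s0 and violates ¬fan → EX (fan → hot), so AG fails at s0.
s0 ∉ Sat(AG (¬fan → EX (fan → hot))).

Does not hold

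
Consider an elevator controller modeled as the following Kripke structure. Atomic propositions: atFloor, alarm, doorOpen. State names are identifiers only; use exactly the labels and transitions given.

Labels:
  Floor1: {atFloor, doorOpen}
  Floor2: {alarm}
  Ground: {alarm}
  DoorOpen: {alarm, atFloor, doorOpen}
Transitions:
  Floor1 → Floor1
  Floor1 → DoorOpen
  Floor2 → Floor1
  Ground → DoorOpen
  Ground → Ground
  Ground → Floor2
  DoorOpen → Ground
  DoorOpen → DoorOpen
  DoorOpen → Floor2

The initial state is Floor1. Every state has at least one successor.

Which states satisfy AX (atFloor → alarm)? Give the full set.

States satisfying atFloor → alarm: {Floor2, Ground, DoorOpen}.
States satisfying AX (atFloor → alarm): {Ground, DoorOpen}.

{Ground, DoorOpen}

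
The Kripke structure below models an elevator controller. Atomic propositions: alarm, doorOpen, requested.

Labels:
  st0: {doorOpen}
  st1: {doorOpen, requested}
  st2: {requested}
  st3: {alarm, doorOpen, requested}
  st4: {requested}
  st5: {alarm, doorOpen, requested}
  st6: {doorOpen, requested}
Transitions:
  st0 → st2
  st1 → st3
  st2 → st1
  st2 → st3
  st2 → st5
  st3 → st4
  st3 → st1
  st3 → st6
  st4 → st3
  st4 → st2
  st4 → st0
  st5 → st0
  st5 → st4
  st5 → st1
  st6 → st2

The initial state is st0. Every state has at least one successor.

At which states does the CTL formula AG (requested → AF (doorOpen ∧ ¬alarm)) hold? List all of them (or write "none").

States satisfying requested → AF (doorOpen ∧ ¬alarm): {st0, st1, st6}.
States satisfying AG (requested → AF (doorOpen ∧ ¬alarm)): ∅.

none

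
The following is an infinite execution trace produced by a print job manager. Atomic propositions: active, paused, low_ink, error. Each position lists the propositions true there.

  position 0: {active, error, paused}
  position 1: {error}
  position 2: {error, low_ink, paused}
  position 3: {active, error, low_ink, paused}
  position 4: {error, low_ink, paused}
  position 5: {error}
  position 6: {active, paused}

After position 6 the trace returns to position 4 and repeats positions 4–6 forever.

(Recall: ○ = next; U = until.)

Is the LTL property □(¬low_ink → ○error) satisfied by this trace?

Does not hold

¬low_ink → ○error must hold at every position from 0 onward. It fails at position 5, so □(¬low_ink → ○error) is false.
Positions where ¬low_ink holds: 0, 1, 5, 6.
Check ○error at each: 0→ok, 1→ok, 5→fails, 6→ok.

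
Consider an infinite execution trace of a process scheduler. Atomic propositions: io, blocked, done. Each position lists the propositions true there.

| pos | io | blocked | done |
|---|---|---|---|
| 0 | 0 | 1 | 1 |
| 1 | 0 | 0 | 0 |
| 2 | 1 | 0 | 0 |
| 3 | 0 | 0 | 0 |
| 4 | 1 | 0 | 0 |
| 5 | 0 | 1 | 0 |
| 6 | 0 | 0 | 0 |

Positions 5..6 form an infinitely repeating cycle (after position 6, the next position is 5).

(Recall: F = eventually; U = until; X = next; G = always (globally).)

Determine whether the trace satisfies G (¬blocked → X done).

¬blocked → X done must hold at every position from 0 onward. It fails at position 1, so G (¬blocked → X done) is false.
Positions where ¬blocked holds: 1, 2, 3, 4, 6.
Check X done at each: 1→fails, 2→fails, 3→fails, 4→fails, 6→fails.

Violated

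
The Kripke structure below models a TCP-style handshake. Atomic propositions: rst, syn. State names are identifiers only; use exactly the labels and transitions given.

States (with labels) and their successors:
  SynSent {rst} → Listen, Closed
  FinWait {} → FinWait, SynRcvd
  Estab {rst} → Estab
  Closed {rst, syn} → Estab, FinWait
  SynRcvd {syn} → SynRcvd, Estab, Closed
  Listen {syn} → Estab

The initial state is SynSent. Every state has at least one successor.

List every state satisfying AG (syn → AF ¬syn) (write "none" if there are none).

States satisfying syn → AF ¬syn: {SynSent, FinWait, Estab, Closed, Listen}.
States satisfying AG (syn → AF ¬syn): {Estab, Listen}.

{Estab, Listen}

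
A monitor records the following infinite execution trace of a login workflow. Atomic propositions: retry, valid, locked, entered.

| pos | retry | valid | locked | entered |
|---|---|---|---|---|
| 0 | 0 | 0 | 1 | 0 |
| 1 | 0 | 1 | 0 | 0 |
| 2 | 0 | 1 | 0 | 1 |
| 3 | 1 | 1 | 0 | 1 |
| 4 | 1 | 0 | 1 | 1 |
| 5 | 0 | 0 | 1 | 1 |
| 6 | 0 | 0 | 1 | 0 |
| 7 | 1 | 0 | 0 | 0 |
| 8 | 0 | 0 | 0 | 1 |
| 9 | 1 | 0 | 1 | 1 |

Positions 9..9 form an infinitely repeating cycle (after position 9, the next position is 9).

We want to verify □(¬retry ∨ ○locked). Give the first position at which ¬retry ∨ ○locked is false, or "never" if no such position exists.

7

Check ¬retry ∨ ○locked at each position in order: 0 ✓, 1 ✓, 2 ✓, 3 ✓, 4 ✓, 5 ✓, 6 ✓.
At position 7 the labels are {retry} and the next position 8 has {entered}, so ¬retry ∨ ○locked is false there. This is the first violation.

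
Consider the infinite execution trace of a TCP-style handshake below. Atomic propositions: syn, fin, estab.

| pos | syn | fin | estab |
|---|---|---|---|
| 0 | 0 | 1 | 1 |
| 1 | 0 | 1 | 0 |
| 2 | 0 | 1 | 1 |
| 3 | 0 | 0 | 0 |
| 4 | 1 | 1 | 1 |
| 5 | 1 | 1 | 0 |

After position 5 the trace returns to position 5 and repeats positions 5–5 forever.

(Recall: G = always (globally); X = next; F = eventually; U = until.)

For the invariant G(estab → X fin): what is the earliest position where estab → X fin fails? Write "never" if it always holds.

2

Check estab → X fin at each position in order: 0 ✓, 1 ✓.
At position 2 the labels are {estab, fin} and the next position 3 has {}, so estab → X fin is false there. This is the first violation.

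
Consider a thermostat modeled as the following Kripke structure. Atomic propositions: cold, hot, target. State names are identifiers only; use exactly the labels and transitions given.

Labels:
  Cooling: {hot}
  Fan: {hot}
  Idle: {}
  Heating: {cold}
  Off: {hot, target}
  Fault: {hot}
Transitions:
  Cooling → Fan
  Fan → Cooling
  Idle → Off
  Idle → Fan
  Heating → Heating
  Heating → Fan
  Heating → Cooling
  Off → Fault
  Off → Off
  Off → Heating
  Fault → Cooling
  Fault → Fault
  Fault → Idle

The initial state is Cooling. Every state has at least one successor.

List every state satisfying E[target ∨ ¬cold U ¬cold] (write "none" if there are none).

States satisfying target ∨ ¬cold: {Cooling, Fan, Idle, Off, Fault}.
States satisfying ¬cold: {Cooling, Fan, Idle, Off, Fault}.
States satisfying E[target ∨ ¬cold U ¬cold]: {Cooling, Fan, Idle, Off, Fault}.

{Cooling, Fan, Idle, Off, Fault}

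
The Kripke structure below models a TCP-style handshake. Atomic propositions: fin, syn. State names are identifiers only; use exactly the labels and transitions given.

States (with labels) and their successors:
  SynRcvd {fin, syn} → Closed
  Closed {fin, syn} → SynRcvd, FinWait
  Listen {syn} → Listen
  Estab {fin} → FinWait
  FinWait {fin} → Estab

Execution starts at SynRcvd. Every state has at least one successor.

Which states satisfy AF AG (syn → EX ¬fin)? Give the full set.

States satisfying AG (syn → EX ¬fin): {Listen, Estab, FinWait}.
States satisfying AF AG (syn → EX ¬fin): {Listen, Estab, FinWait}.

{Listen, Estab, FinWait}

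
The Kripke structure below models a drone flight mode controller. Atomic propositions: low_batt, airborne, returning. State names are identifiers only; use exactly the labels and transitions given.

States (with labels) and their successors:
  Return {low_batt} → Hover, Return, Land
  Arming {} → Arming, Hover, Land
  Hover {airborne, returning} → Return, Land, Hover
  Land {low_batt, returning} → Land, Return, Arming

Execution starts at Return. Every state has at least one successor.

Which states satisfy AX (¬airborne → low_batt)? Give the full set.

States satisfying ¬airborne → low_batt: {Return, Hover, Land}.
States satisfying AX (¬airborne → low_batt): {Return, Hover}.

{Return, Hover}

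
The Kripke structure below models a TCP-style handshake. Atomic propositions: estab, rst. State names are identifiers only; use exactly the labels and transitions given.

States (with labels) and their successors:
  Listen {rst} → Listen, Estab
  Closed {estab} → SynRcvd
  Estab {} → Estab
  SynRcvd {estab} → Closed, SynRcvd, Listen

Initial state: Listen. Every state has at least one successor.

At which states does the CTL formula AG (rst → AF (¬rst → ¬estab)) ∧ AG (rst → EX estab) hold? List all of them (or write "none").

States satisfying rst → AF (¬rst → ¬estab): {Listen, Closed, Estab, SynRcvd}.
States satisfying AG (rst → AF (¬rst → ¬estab)): {Listen, Closed, Estab, SynRcvd}.
States satisfying rst → EX estab: {Closed, Estab, SynRcvd}.
States satisfying AG (rst → EX estab): {Estab}.
States satisfying AG (rst → AF (¬rst → ¬estab)) ∧ AG (rst → EX estab): {Estab}.

{Estab}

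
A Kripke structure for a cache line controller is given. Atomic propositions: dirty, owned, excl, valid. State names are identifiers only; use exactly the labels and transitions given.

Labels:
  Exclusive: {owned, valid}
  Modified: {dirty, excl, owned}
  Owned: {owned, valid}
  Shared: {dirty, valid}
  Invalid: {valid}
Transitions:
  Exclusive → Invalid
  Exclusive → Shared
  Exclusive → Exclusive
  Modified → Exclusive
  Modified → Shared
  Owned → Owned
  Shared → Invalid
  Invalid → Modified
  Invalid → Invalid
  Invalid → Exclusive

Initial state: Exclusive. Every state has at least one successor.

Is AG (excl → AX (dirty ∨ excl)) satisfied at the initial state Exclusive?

States satisfying excl → AX (dirty ∨ excl): {Exclusive, Owned, Shared, Invalid}.
States satisfying AG (excl → AX (dirty ∨ excl)): {Owned}.
Modified is reachable from Exclusive and violates excl → AX (dirty ∨ excl), so AG fails at Exclusive.
Exclusive ∉ Sat(AG (excl → AX (dirty ∨ excl))).

Does not hold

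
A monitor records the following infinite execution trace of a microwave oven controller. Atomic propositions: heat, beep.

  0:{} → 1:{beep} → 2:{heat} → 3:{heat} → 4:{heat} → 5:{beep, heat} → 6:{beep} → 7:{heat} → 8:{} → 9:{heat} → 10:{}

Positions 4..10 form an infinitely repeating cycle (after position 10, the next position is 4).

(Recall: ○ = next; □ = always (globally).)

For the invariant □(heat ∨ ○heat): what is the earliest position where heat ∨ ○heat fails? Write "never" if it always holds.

At position 0 the labels are {} and the next position 1 has {beep}, so heat ∨ ○heat is false there. This is the first violation.

0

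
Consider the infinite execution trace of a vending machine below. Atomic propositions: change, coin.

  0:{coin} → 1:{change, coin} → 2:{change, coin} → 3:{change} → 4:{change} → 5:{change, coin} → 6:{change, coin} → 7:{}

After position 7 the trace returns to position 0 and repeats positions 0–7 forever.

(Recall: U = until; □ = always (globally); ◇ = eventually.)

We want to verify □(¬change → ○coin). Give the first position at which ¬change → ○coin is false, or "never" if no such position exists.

never

¬change → ○coin holds at every position 0..7, and those are all the positions the trace ever visits, so the invariant □(¬change → ○coin) is never violated.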